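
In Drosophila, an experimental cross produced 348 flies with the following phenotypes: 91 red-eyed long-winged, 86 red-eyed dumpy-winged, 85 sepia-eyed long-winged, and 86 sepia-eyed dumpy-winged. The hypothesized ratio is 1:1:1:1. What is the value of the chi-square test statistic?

Under the 1:1:1:1 hypothesis (Σ ratio = 4, N = 348):
  red-eyed long-winged: 348 × 1/4 = 87
  red-eyed dumpy-winged: 348 × 1/4 = 87
  sepia-eyed long-winged: 348 × 1/4 = 87
  sepia-eyed dumpy-winged: 348 × 1/4 = 87
χ² = Σ (O − E)² / E
  red-eyed long-winged: (91 − 87)² / 87 = 0.1839
  red-eyed dumpy-winged: (86 − 87)² / 87 = 0.0115
  sepia-eyed long-winged: (85 − 87)² / 87 = 0.0460
  sepia-eyed dumpy-winged: (86 − 87)² / 87 = 0.0115
χ² = 0.1839 + 0.0115 + 0.0460 + 0.0115 = 0.2529 ≈ 0.253

0.253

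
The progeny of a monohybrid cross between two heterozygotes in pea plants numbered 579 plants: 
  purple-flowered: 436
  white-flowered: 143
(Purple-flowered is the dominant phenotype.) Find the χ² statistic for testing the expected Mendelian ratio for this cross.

For a monohybrid cross between heterozygotes with complete dominance, the expected phenotypic ratio is 3:1.
Total ratio parts = 4. Expected numbers out of 579:
  purple-flowered: 579 × 3/4 = 434.25
  white-flowered: 579 × 1/4 = 144.75
χ² = Σ (O − E)² / E
  purple-flowered: (436 − 434.25)² / 434.25 = 0.0071
  white-flowered: (143 − 144.75)² / 144.75 = 0.0212
χ² = 0.0071 + 0.0212 = 0.0283 ≈ 0.028

0.028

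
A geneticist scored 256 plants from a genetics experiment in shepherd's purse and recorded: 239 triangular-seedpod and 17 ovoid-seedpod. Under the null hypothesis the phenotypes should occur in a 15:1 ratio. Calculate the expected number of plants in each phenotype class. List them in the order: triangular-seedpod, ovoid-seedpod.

240, 16

The 15:1 ratio has 16 parts, so with N = 256 the expected counts are:
  triangular-seedpod: 256 × 15/16 = 240
  ovoid-seedpod: 256 × 1/16 = 16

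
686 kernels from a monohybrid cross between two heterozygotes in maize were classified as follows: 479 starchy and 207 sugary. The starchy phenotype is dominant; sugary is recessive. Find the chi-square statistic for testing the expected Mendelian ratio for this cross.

For a monohybrid cross between heterozygotes with complete dominance, the expected phenotypic ratio is 3:1.
The 3:1 ratio has 4 parts, so with N = 686 the expected counts are:
  starchy: 686 × 3/4 = 514.5
  sugary: 686 × 1/4 = 171.5
χ² = Σ (O − E)² / E
  starchy: (479 − 514.5)² / 514.5 = 2.4495
  sugary: (207 − 171.5)² / 171.5 = 7.3484
χ² = 2.4495 + 7.3484 = 9.7979 ≈ 9.798

9.798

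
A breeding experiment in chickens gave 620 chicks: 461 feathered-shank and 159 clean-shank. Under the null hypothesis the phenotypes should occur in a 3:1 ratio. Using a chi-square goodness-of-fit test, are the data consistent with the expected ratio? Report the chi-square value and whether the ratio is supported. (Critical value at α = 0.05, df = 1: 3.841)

0.138; consistent

The 3:1 ratio has 4 parts, so with N = 620 the expected counts are:
  feathered-shank: 620 × 3/4 = 465
  clean-shank: 620 × 1/4 = 155
χ² = Σ (O − E)² / E
  feathered-shank: (461 − 465)² / 465 = 0.0344
  clean-shank: (159 − 155)² / 155 = 0.1032
χ² = 0.0344 + 0.1032 = 0.1376 ≈ 0.138
Degrees of freedom = 2 − 1 = 1; critical value at α = 0.05 is 3.841.
Since 0.138 < 3.841, we fail to reject the null hypothesis — the data are consistent with the 3:1 ratio.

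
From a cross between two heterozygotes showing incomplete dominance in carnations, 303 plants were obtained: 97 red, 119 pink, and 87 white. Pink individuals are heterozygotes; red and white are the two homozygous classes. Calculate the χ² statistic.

14.604

With incomplete dominance, a heterozygote × heterozygote cross gives a 1:2:1 phenotypic ratio.
Under the 1:2:1 hypothesis (Σ ratio = 4, N = 303):
  red: 303 × 1/4 = 75.75
  pink: 303 × 2/4 = 151.5
  white: 303 × 1/4 = 75.75
χ² = Σ (O − E)² / E
  red: (97 − 75.75)² / 75.75 = 5.9612
  pink: (119 − 151.5)² / 151.5 = 6.9719
  white: (87 − 75.75)² / 75.75 = 1.6708
χ² = 5.9612 + 6.9719 + 1.6708 = 14.6039 ≈ 14.604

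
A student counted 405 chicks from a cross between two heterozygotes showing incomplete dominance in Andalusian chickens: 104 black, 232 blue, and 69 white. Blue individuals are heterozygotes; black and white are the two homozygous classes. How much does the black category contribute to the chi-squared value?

With incomplete dominance, a heterozygote × heterozygote cross gives a 1:2:1 phenotypic ratio.
Total ratio parts = 4. Expected numbers out of 405:
  black: 405 × 1/4 = 101.25
  blue: 405 × 2/4 = 202.5
  white: 405 × 1/4 = 101.25
Contribution of black: (104 − 101.25)² / 101.25 = 0.0747

0.075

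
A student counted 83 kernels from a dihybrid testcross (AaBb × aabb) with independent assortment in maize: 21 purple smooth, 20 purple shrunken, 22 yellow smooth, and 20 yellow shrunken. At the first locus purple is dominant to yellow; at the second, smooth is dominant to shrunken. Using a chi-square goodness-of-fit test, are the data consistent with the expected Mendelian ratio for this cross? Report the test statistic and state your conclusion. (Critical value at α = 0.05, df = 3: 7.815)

A dihybrid testcross with independent assortment gives a 1:1:1:1 ratio.
Total ratio parts = 4. Expected numbers out of 83:
  purple smooth: 83 × 1/4 = 20.75
  purple shrunken: 83 × 1/4 = 20.75
  yellow smooth: 83 × 1/4 = 20.75
  yellow shrunken: 83 × 1/4 = 20.75
χ² = Σ (O − E)² / E
  purple smooth: (21 − 20.75)² / 20.75 = 0.0030
  purple shrunken: (20 − 20.75)² / 20.75 = 0.0271
  yellow smooth: (22 − 20.75)² / 20.75 = 0.0753
  yellow shrunken: (20 − 20.75)² / 20.75 = 0.0271
χ² = 0.0030 + 0.0271 + 0.0753 + 0.0271 = 0.1325 ≈ 0.133
Degrees of freedom = 4 − 1 = 3; critical value at α = 0.05 is 7.815.
Since 0.133 < 7.815, we fail to reject the null hypothesis — the data are consistent with the 1:1:1:1 ratio.

0.133; consistent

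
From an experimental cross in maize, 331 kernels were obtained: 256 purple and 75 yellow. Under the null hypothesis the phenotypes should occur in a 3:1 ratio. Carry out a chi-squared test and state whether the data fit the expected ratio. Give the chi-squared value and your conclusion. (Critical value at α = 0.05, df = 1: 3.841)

0.968; consistent

Expected counts for N = 331 under a 3:1 ratio (total parts = 4):
  purple: 331 × 3/4 = 248.25
  yellow: 331 × 1/4 = 82.75
χ² = Σ (O − E)² / E
  purple: (256 − 248.25)² / 248.25 = 0.2419
  yellow: (75 − 82.75)² / 82.75 = 0.7258
χ² = 0.2419 + 0.7258 = 0.9677 ≈ 0.968
Degrees of freedom = 2 − 1 = 1; critical value at α = 0.05 is 3.841.
Since 0.968 < 3.841, we fail to reject the null hypothesis — the data are consistent with the 3:1 ratio.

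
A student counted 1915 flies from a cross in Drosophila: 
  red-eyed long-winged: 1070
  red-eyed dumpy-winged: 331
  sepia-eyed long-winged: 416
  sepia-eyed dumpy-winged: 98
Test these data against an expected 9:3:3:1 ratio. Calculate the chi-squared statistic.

Expected counts for N = 1915 under a 9:3:3:1 ratio (total parts = 16):
  red-eyed long-winged: 1915 × 9/16 = 1077.1875
  red-eyed dumpy-winged: 1915 × 3/16 = 359.0625
  sepia-eyed long-winged: 1915 × 3/16 = 359.0625
  sepia-eyed dumpy-winged: 1915 × 1/16 = 119.6875
χ² = Σ (O − E)² / E
  red-eyed long-winged: (1070 − 1077.1875)² / 1077.1875 = 0.0480
  red-eyed dumpy-winged: (331 − 359.0625)² / 359.0625 = 2.1932
  sepia-eyed long-winged: (416 − 359.0625)² / 359.0625 = 9.0287
  sepia-eyed dumpy-winged: (98 − 119.6875)² / 119.6875 = 3.9298
χ² = 0.0480 + 2.1932 + 9.0287 + 3.9298 = 15.1997 ≈ 15.200

15.200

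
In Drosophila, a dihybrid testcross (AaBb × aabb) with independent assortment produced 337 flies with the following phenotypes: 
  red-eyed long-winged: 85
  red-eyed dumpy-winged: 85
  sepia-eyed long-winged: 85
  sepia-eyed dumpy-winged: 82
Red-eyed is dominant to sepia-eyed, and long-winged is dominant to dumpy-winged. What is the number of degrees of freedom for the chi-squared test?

3

A dihybrid testcross with independent assortment gives a 1:1:1:1 ratio.
A goodness-of-fit test with 4 phenotype classes has df = 4 − 1 = 3.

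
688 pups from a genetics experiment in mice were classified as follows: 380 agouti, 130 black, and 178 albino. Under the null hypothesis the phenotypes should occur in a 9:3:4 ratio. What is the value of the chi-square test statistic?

Total ratio parts = 16. Expected numbers out of 688:
  agouti: 688 × 9/16 = 387
  black: 688 × 3/16 = 129
  albino: 688 × 4/16 = 172
χ² = Σ (O − E)² / E
  agouti: (380 − 387)² / 387 = 0.1266
  black: (130 − 129)² / 129 = 0.0078
  albino: (178 − 172)² / 172 = 0.2093
χ² = 0.1266 + 0.0078 + 0.2093 = 0.3437 ≈ 0.344

0.344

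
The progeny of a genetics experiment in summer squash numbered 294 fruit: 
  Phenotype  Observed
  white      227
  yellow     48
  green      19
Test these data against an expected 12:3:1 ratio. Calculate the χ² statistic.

The 12:3:1 ratio has 16 parts, so with N = 294 the expected counts are:
  white: 294 × 12/16 = 220.5
  yellow: 294 × 3/16 = 55.125
  green: 294 × 1/16 = 18.375
χ² = Σ (O − E)² / E
  white: (227 − 220.5)² / 220.5 = 0.1916
  yellow: (48 − 55.125)² / 55.125 = 0.9209
  green: (19 − 18.375)² / 18.375 = 0.0213
χ² = 0.1916 + 0.9209 + 0.0213 = 1.1338 ≈ 1.134

1.134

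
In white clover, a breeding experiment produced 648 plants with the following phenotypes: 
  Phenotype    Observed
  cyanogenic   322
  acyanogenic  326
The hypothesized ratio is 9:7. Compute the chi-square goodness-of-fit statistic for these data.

11.327

Total ratio parts = 16. Expected numbers out of 648:
  cyanogenic: 648 × 9/16 = 364.5
  acyanogenic: 648 × 7/16 = 283.5
χ² = Σ (O − E)² / E
  cyanogenic: (322 − 364.5)² / 364.5 = 4.9554
  acyanogenic: (326 − 283.5)² / 283.5 = 6.3713
χ² = 4.9554 + 6.3713 = 11.3267 ≈ 11.327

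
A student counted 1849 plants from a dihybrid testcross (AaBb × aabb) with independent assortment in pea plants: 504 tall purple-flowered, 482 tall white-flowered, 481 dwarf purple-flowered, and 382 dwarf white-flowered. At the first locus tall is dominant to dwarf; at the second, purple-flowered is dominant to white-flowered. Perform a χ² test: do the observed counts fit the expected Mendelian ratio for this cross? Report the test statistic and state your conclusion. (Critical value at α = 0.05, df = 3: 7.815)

A dihybrid testcross with independent assortment gives a 1:1:1:1 ratio.
Expected counts for N = 1849 under a 1:1:1:1 ratio (total parts = 4):
  tall purple-flowered: 1849 × 1/4 = 462.25
  tall white-flowered: 1849 × 1/4 = 462.25
  dwarf purple-flowered: 1849 × 1/4 = 462.25
  dwarf white-flowered: 1849 × 1/4 = 462.25
χ² = Σ (O − E)² / E
  tall purple-flowered: (504 − 462.25)² / 462.25 = 3.7708
  tall white-flowered: (482 − 462.25)² / 462.25 = 0.8438
  dwarf purple-flowered: (481 − 462.25)² / 462.25 = 0.7605
  dwarf white-flowered: (382 − 462.25)² / 462.25 = 13.9320
χ² = 3.7708 + 0.8438 + 0.7605 + 13.9320 = 19.3071 ≈ 19.307
Degrees of freedom = 4 − 1 = 3; critical value at α = 0.05 is 7.815.
Since 19.307 > 7.815, we reject the null hypothesis — the data do not fit the 1:1:1:1 ratio.

19.307; not consistent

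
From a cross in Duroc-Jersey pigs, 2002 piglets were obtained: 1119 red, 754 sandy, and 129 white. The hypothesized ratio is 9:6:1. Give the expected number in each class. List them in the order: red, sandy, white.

1126.125, 750.75, 125.125

The 9:6:1 ratio has 16 parts, so with N = 2002 the expected counts are:
  red: 2002 × 9/16 = 1126.125
  sandy: 2002 × 6/16 = 750.75
  white: 2002 × 1/16 = 125.125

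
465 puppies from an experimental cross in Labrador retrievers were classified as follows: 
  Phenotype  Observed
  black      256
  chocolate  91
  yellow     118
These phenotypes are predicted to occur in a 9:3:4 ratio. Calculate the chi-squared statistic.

Total ratio parts = 16. Expected numbers out of 465:
  black: 465 × 9/16 = 261.5625
  chocolate: 465 × 3/16 = 87.1875
  yellow: 465 × 4/16 = 116.25
χ² = Σ (O − E)² / E
  black: (256 − 261.5625)² / 261.5625 = 0.1183
  chocolate: (91 − 87.1875)² / 87.1875 = 0.1667
  yellow: (118 − 116.25)² / 116.25 = 0.0263
χ² = 0.1183 + 0.1667 + 0.0263 = 0.3113 ≈ 0.311

0.311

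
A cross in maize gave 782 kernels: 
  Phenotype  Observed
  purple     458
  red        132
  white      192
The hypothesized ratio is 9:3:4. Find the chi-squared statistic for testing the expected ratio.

2.268

The 9:3:4 ratio has 16 parts, so with N = 782 the expected counts are:
  purple: 782 × 9/16 = 439.875
  red: 782 × 3/16 = 146.625
  white: 782 × 4/16 = 195.5
χ² = Σ (O − E)² / E
  purple: (458 − 439.875)² / 439.875 = 0.7468
  red: (132 − 146.625)² / 146.625 = 1.4588
  white: (192 − 195.5)² / 195.5 = 0.0627
χ² = 0.7468 + 1.4588 + 0.0627 = 2.2683 ≈ 2.268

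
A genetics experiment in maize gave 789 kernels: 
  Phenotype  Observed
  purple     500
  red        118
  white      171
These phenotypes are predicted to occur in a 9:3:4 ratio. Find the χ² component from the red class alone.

Expected counts for N = 789 under a 9:3:4 ratio (total parts = 16):
  purple: 789 × 9/16 = 443.8125
  red: 789 × 3/16 = 147.9375
  white: 789 × 4/16 = 197.25
Contribution of red: (118 − 147.9375)² / 147.9375 = 6.0583

6.058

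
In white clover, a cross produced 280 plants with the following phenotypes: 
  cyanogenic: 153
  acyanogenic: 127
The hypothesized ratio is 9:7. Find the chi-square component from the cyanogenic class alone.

Expected counts for N = 280 under a 9:7 ratio (total parts = 16):
  cyanogenic: 280 × 9/16 = 157.5
  acyanogenic: 280 × 7/16 = 122.5
Contribution of cyanogenic: (153 − 157.5)² / 157.5 = 0.1286

0.129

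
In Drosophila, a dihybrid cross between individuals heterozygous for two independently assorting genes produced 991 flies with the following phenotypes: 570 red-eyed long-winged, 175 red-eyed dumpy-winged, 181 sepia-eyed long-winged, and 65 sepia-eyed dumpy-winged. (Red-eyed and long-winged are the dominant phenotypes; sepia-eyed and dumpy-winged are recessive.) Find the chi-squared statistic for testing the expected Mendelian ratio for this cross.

A dihybrid F₂ with independent assortment and complete dominance at both loci gives a 9:3:3:1 phenotypic ratio.
Under the 9:3:3:1 hypothesis (Σ ratio = 16, N = 991):
  red-eyed long-winged: 991 × 9/16 = 557.4375
  red-eyed dumpy-winged: 991 × 3/16 = 185.8125
  sepia-eyed long-winged: 991 × 3/16 = 185.8125
  sepia-eyed dumpy-winged: 991 × 1/16 = 61.9375
χ² = Σ (O − E)² / E
  red-eyed long-winged: (570 − 557.4375)² / 557.4375 = 0.2831
  red-eyed dumpy-winged: (175 − 185.8125)² / 185.8125 = 0.6292
  sepia-eyed long-winged: (181 − 185.8125)² / 185.8125 = 0.1246
  sepia-eyed dumpy-winged: (65 − 61.9375)² / 61.9375 = 0.1514
χ² = 0.2831 + 0.6292 + 0.1246 + 0.1514 = 1.1883 ≈ 1.188

1.188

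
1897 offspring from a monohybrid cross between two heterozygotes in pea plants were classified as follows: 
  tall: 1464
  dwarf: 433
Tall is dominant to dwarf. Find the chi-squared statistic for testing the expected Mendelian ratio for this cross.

4.784

For a monohybrid cross between heterozygotes with complete dominance, the expected phenotypic ratio is 3:1.
The 3:1 ratio has 4 parts, so with N = 1897 the expected counts are:
  tall: 1897 × 3/4 = 1422.75
  dwarf: 1897 × 1/4 = 474.25
χ² = Σ (O − E)² / E
  tall: (1464 − 1422.75)² / 1422.75 = 1.1960
  dwarf: (433 − 474.25)² / 474.25 = 3.5879
χ² = 1.1960 + 3.5879 = 4.7839 ≈ 4.784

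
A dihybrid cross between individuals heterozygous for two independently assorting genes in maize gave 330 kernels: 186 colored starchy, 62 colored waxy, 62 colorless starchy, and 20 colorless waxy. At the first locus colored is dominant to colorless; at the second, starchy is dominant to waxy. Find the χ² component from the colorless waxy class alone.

A dihybrid F₂ with independent assortment and complete dominance at both loci gives a 9:3:3:1 phenotypic ratio.
Expected counts for N = 330 under a 9:3:3:1 ratio (total parts = 16):
  colored starchy: 330 × 9/16 = 185.625
  colored waxy: 330 × 3/16 = 61.875
  colorless starchy: 330 × 3/16 = 61.875
  colorless waxy: 330 × 1/16 = 20.625
Contribution of colorless waxy: (20 − 20.625)² / 20.625 = 0.0189

0.019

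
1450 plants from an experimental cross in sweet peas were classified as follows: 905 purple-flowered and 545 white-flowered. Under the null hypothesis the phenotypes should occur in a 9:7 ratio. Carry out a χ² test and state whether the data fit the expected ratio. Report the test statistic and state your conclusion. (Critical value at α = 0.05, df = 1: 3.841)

The 9:7 ratio has 16 parts, so with N = 1450 the expected counts are:
  purple-flowered: 1450 × 9/16 = 815.625
  white-flowered: 1450 × 7/16 = 634.375
χ² = Σ (O − E)² / E
  purple-flowered: (905 − 815.625)² / 815.625 = 9.7936
  white-flowered: (545 − 634.375)² / 634.375 = 12.5917
χ² = 9.7936 + 12.5917 = 22.3853 ≈ 22.385
Degrees of freedom = 2 − 1 = 1; critical value at α = 0.05 is 3.841.
Since 22.385 > 3.841, we reject the null hypothesis — the data do not fit the 9:7 ratio.

22.385; not consistent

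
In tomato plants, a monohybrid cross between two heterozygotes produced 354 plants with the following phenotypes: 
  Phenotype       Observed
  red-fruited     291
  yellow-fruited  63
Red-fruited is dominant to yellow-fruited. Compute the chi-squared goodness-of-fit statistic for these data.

9.797

For a monohybrid cross between heterozygotes with complete dominance, the expected phenotypic ratio is 3:1.
Total ratio parts = 4. Expected numbers out of 354:
  red-fruited: 354 × 3/4 = 265.5
  yellow-fruited: 354 × 1/4 = 88.5
χ² = Σ (O − E)² / E
  red-fruited: (291 − 265.5)² / 265.5 = 2.4492
  yellow-fruited: (63 − 88.5)² / 88.5 = 7.3475
χ² = 2.4492 + 7.3475 = 9.7967 ≈ 9.797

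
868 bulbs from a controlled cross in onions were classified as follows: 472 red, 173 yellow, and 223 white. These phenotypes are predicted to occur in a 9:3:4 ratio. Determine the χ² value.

The 9:3:4 ratio has 16 parts, so with N = 868 the expected counts are:
  red: 868 × 9/16 = 488.25
  yellow: 868 × 3/16 = 162.75
  white: 868 × 4/16 = 217
χ² = Σ (O − E)² / E
  red: (472 − 488.25)² / 488.25 = 0.5408
  yellow: (173 − 162.75)² / 162.75 = 0.6455
  white: (223 − 217)² / 217 = 0.1659
χ² = 0.5408 + 0.6455 + 0.1659 = 1.3522 ≈ 1.352

1.352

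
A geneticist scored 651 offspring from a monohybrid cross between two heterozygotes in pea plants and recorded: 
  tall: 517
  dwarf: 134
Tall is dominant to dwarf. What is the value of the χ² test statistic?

6.772

For a monohybrid cross between heterozygotes with complete dominance, the expected phenotypic ratio is 3:1.
Total ratio parts = 4. Expected numbers out of 651:
  tall: 651 × 3/4 = 488.25
  dwarf: 651 × 1/4 = 162.75
χ² = Σ (O − E)² / E
  tall: (517 − 488.25)² / 488.25 = 1.6929
  dwarf: (134 − 162.75)² / 162.75 = 5.0787
χ² = 1.6929 + 5.0787 = 6.7716 ≈ 6.772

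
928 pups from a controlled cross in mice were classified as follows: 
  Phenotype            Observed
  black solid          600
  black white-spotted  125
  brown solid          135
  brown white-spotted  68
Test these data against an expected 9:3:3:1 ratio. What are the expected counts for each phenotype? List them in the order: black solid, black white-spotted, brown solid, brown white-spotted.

522, 174, 174, 58

Total ratio parts = 16. Expected numbers out of 928:
  black solid: 928 × 9/16 = 522
  black white-spotted: 928 × 3/16 = 174
  brown solid: 928 × 3/16 = 174
  brown white-spotted: 928 × 1/16 = 58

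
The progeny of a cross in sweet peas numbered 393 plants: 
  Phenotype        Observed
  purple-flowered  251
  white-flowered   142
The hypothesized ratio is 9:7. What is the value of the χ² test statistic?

The 9:7 ratio has 16 parts, so with N = 393 the expected counts are:
  purple-flowered: 393 × 9/16 = 221.0625
  white-flowered: 393 × 7/16 = 171.9375
χ² = Σ (O − E)² / E
  purple-flowered: (251 − 221.0625)² / 221.0625 = 4.0543
  white-flowered: (142 − 171.9375)² / 171.9375 = 5.2127
χ² = 4.0543 + 5.2127 = 9.267

9.267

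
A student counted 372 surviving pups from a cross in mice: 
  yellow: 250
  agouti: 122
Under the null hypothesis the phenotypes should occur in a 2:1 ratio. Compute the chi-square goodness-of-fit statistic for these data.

Expected counts for N = 372 under a 2:1 ratio (total parts = 3):
  yellow: 372 × 2/3 = 248
  agouti: 372 × 1/3 = 124
χ² = Σ (O − E)² / E
  yellow: (250 − 248)² / 248 = 0.0161
  agouti: (122 − 124)² / 124 = 0.0323
χ² = 0.0161 + 0.0323 = 0.0484 ≈ 0.048

0.048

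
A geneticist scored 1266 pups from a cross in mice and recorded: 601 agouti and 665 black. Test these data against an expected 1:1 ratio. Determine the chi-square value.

3.235

Under the 1:1 hypothesis (Σ ratio = 2, N = 1266):
  agouti: 1266 × 1/2 = 633
  black: 1266 × 1/2 = 633
χ² = Σ (O − E)² / E
  agouti: (601 − 633)² / 633 = 1.6177
  black: (665 − 633)² / 633 = 1.6177
χ² = 1.6177 + 1.6177 = 3.2354 ≈ 3.235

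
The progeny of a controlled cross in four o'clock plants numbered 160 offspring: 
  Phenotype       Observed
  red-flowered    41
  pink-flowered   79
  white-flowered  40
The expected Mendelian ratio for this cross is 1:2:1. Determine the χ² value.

0.038

The 1:2:1 ratio has 4 parts, so with N = 160 the expected counts are:
  red-flowered: 160 × 1/4 = 40
  pink-flowered: 160 × 2/4 = 80
  white-flowered: 160 × 1/4 = 40
χ² = Σ (O − E)² / E
  red-flowered: (41 − 40)² / 40 = 0.0250
  pink-flowered: (79 − 80)² / 80 = 0.0125
  white-flowered: (40 − 40)² / 40 = 0.0000
χ² = 0.0250 + 0.0125 + 0.0000 = 0.0375 ≈ 0.038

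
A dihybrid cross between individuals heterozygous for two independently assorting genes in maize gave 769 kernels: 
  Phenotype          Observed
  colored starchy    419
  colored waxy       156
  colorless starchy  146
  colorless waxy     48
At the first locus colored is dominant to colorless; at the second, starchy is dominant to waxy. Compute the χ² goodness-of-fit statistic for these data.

A dihybrid F₂ with independent assortment and complete dominance at both loci gives a 9:3:3:1 phenotypic ratio.
The 9:3:3:1 ratio has 16 parts, so with N = 769 the expected counts are:
  colored starchy: 769 × 9/16 = 432.5625
  colored waxy: 769 × 3/16 = 144.1875
  colorless starchy: 769 × 3/16 = 144.1875
  colorless waxy: 769 × 1/16 = 48.0625
χ² = Σ (O − E)² / E
  colored starchy: (419 − 432.5625)² / 432.5625 = 0.4252
  colored waxy: (156 − 144.1875)² / 144.1875 = 0.9677
  colorless starchy: (146 − 144.1875)² / 144.1875 = 0.0228
  colorless waxy: (48 − 48.0625)² / 48.0625 = 0.0001
χ² = 0.4252 + 0.9677 + 0.0228 + 0.0001 = 1.4158 ≈ 1.416

1.416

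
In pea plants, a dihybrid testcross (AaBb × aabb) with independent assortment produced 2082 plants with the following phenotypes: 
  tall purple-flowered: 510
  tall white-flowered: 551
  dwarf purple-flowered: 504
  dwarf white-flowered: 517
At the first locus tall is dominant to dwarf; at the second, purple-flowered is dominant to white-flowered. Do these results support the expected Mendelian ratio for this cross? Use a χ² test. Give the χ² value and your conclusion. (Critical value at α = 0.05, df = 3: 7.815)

A dihybrid testcross with independent assortment gives a 1:1:1:1 ratio.
The 1:1:1:1 ratio has 4 parts, so with N = 2082 the expected counts are:
  tall purple-flowered: 2082 × 1/4 = 520.5
  tall white-flowered: 2082 × 1/4 = 520.5
  dwarf purple-flowered: 2082 × 1/4 = 520.5
  dwarf white-flowered: 2082 × 1/4 = 520.5
χ² = Σ (O − E)² / E
  tall purple-flowered: (510 − 520.5)² / 520.5 = 0.2118
  tall white-flowered: (551 − 520.5)² / 520.5 = 1.7872
  dwarf purple-flowered: (504 − 520.5)² / 520.5 = 0.5231
  dwarf white-flowered: (517 − 520.5)² / 520.5 = 0.0235
χ² = 0.2118 + 1.7872 + 0.5231 + 0.0235 = 2.5456 ≈ 2.546
Degrees of freedom = 4 − 1 = 3; critical value at α = 0.05 is 7.815.
Since 2.546 < 7.815, we fail to reject the null hypothesis — the data are consistent with the 1:1:1:1 ratio.

2.546; consistent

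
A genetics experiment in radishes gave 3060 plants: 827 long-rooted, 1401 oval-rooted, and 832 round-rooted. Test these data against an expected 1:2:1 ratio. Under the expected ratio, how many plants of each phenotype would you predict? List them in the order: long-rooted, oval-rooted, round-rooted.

765, 1530, 765

Expected counts for N = 3060 under a 1:2:1 ratio (total parts = 4):
  long-rooted: 3060 × 1/4 = 765
  oval-rooted: 3060 × 2/4 = 1530
  round-rooted: 3060 × 1/4 = 765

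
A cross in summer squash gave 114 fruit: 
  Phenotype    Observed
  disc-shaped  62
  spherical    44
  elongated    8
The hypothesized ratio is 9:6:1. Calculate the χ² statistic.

Expected counts for N = 114 under a 9:6:1 ratio (total parts = 16):
  disc-shaped: 114 × 9/16 = 64.125
  spherical: 114 × 6/16 = 42.75
  elongated: 114 × 1/16 = 7.125
χ² = Σ (O − E)² / E
  disc-shaped: (62 − 64.125)² / 64.125 = 0.0704
  spherical: (44 − 42.75)² / 42.75 = 0.0365
  elongated: (8 − 7.125)² / 7.125 = 0.1075
χ² = 0.0704 + 0.0365 + 0.1075 = 0.2144 ≈ 0.214

0.214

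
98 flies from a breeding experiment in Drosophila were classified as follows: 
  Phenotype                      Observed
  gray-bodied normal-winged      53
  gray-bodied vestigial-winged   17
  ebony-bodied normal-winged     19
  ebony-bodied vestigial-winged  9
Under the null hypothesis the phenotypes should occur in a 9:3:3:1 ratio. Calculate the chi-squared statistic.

1.556

The 9:3:3:1 ratio has 16 parts, so with N = 98 the expected counts are:
  gray-bodied normal-winged: 98 × 9/16 = 55.125
  gray-bodied vestigial-winged: 98 × 3/16 = 18.375
  ebony-bodied normal-winged: 98 × 3/16 = 18.375
  ebony-bodied vestigial-winged: 98 × 1/16 = 6.125
χ² = Σ (O − E)² / E
  gray-bodied normal-winged: (53 − 55.125)² / 55.125 = 0.0819
  gray-bodied vestigial-winged: (17 − 18.375)² / 18.375 = 0.1029
  ebony-bodied normal-winged: (19 − 18.375)² / 18.375 = 0.0213
  ebony-bodied vestigial-winged: (9 − 6.125)² / 6.125 = 1.3495
χ² = 0.0819 + 0.1029 + 0.0213 + 1.3495 = 1.5556 ≈ 1.556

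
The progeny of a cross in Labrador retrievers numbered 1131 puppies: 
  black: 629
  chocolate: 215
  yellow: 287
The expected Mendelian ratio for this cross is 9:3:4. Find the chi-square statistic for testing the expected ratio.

The 9:3:4 ratio has 16 parts, so with N = 1131 the expected counts are:
  black: 1131 × 9/16 = 636.1875
  chocolate: 1131 × 3/16 = 212.0625
  yellow: 1131 × 4/16 = 282.75
χ² = Σ (O − E)² / E
  black: (629 − 636.1875)² / 636.1875 = 0.0812
  chocolate: (215 − 212.0625)² / 212.0625 = 0.0407
  yellow: (287 − 282.75)² / 282.75 = 0.0639
χ² = 0.0812 + 0.0407 + 0.0639 = 0.1858 ≈ 0.186

0.186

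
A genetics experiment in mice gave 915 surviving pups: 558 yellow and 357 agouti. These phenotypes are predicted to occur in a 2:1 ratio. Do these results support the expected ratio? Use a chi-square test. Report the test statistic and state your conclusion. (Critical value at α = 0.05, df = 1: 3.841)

Total ratio parts = 3. Expected numbers out of 915:
  yellow: 915 × 2/3 = 610
  agouti: 915 × 1/3 = 305
χ² = Σ (O − E)² / E
  yellow: (558 − 610)² / 610 = 4.4328
  agouti: (357 − 305)² / 305 = 8.8656
χ² = 4.4328 + 8.8656 = 13.2984 ≈ 13.298
Degrees of freedom = 2 − 1 = 1; critical value at α = 0.05 is 3.841.
Since 13.298 > 3.841, we reject the null hypothesis — the data do not fit the 2:1 ratio.

13.298; not consistent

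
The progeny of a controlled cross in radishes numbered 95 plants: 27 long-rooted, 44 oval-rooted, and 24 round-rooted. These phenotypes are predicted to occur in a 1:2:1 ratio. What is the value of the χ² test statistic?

0.705

The 1:2:1 ratio has 4 parts, so with N = 95 the expected counts are:
  long-rooted: 95 × 1/4 = 23.75
  oval-rooted: 95 × 2/4 = 47.5
  round-rooted: 95 × 1/4 = 23.75
χ² = Σ (O − E)² / E
  long-rooted: (27 − 23.75)² / 23.75 = 0.4447
  oval-rooted: (44 − 47.5)² / 47.5 = 0.2579
  round-rooted: (24 − 23.75)² / 23.75 = 0.0026
χ² = 0.4447 + 0.2579 + 0.0026 = 0.7052 ≈ 0.705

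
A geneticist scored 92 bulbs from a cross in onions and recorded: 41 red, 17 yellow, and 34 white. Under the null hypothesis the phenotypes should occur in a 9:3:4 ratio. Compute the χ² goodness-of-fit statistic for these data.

Under the 9:3:4 hypothesis (Σ ratio = 16, N = 92):
  red: 92 × 9/16 = 51.75
  yellow: 92 × 3/16 = 17.25
  white: 92 × 4/16 = 23
χ² = Σ (O − E)² / E
  red: (41 − 51.75)² / 51.75 = 2.2331
  yellow: (17 − 17.25)² / 17.25 = 0.0036
  white: (34 − 23)² / 23 = 5.2609
χ² = 2.2331 + 0.0036 + 5.2609 = 7.4976 ≈ 7.498

7.498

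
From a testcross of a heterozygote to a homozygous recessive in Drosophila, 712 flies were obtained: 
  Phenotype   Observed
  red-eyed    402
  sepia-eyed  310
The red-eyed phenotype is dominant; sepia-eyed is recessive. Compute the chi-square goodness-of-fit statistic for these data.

A testcross of a heterozygote (Aa × aa) gives a 1:1 phenotypic ratio.
Expected counts for N = 712 under a 1:1 ratio (total parts = 2):
  red-eyed: 712 × 1/2 = 356
  sepia-eyed: 712 × 1/2 = 356
χ² = Σ (O − E)² / E
  red-eyed: (402 − 356)² / 356 = 5.9438
  sepia-eyed: (310 − 356)² / 356 = 5.9438
χ² = 5.9438 + 5.9438 = 11.8876 ≈ 11.888

11.888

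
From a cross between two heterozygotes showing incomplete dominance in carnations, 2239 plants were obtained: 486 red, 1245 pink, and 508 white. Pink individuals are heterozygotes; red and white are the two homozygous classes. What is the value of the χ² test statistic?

With incomplete dominance, a heterozygote × heterozygote cross gives a 1:2:1 phenotypic ratio.
Expected counts for N = 2239 under a 1:2:1 ratio (total parts = 4):
  red: 2239 × 1/4 = 559.75
  pink: 2239 × 2/4 = 1119.5
  white: 2239 × 1/4 = 559.75
χ² = Σ (O − E)² / E
  red: (486 − 559.75)² / 559.75 = 9.7169
  pink: (1245 − 1119.5)² / 1119.5 = 14.0690
  white: (508 − 559.75)² / 559.75 = 4.7844
χ² = 9.7169 + 14.0690 + 4.7844 = 28.5703 ≈ 28.570

28.570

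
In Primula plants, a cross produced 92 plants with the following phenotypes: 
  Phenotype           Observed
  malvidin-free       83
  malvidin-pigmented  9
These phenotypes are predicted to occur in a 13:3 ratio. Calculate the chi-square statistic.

The 13:3 ratio has 16 parts, so with N = 92 the expected counts are:
  malvidin-free: 92 × 13/16 = 74.75
  malvidin-pigmented: 92 × 3/16 = 17.25
χ² = Σ (O − E)² / E
  malvidin-free: (83 − 74.75)² / 74.75 = 0.9105
  malvidin-pigmented: (9 − 17.25)² / 17.25 = 3.9457
χ² = 0.9105 + 3.9457 = 4.8562 ≈ 4.856

4.856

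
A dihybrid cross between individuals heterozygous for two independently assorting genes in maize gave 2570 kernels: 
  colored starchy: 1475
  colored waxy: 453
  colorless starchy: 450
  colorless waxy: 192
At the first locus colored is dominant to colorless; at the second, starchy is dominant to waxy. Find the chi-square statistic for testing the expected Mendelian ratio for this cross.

10.564

A dihybrid F₂ with independent assortment and complete dominance at both loci gives a 9:3:3:1 phenotypic ratio.
Expected counts for N = 2570 under a 9:3:3:1 ratio (total parts = 16):
  colored starchy: 2570 × 9/16 = 1445.625
  colored waxy: 2570 × 3/16 = 481.875
  colorless starchy: 2570 × 3/16 = 481.875
  colorless waxy: 2570 × 1/16 = 160.625
χ² = Σ (O − E)² / E
  colored starchy: (1475 − 1445.625)² / 1445.625 = 0.5969
  colored waxy: (453 − 481.875)² / 481.875 = 1.7303
  colorless starchy: (450 − 481.875)² / 481.875 = 2.1085
  colorless waxy: (192 − 160.625)² / 160.625 = 6.1285
χ² = 0.5969 + 1.7303 + 2.1085 + 6.1285 = 10.5642 ≈ 10.564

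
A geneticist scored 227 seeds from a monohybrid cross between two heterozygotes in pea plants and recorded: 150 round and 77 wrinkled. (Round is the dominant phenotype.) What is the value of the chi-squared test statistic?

For a monohybrid cross between heterozygotes with complete dominance, the expected phenotypic ratio is 3:1.
Under the 3:1 hypothesis (Σ ratio = 4, N = 227):
  round: 227 × 3/4 = 170.25
  wrinkled: 227 × 1/4 = 56.75
χ² = Σ (O − E)² / E
  round: (150 − 170.25)² / 170.25 = 2.4086
  wrinkled: (77 − 56.75)² / 56.75 = 7.2258
χ² = 2.4086 + 7.2258 = 9.6344 ≈ 9.634

9.634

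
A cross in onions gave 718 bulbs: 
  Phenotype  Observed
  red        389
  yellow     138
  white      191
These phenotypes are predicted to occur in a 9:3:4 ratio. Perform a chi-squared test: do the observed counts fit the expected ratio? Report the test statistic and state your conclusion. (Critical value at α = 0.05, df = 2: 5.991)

Under the 9:3:4 hypothesis (Σ ratio = 16, N = 718):
  red: 718 × 9/16 = 403.875
  yellow: 718 × 3/16 = 134.625
  white: 718 × 4/16 = 179.5
χ² = Σ (O − E)² / E
  red: (389 − 403.875)² / 403.875 = 0.5479
  yellow: (138 − 134.625)² / 134.625 = 0.0846
  white: (191 − 179.5)² / 179.5 = 0.7368
χ² = 0.5479 + 0.0846 + 0.7368 = 1.3693 ≈ 1.369
Degrees of freedom = 3 − 1 = 2; critical value at α = 0.05 is 5.991.
Since 1.369 < 5.991, we fail to reject the null hypothesis — the data are consistent with the 9:3:4 ratio.

1.369; consistent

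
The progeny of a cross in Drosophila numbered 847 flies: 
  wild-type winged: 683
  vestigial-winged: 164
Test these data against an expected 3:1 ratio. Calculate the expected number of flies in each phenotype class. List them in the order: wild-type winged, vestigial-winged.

Under the 3:1 hypothesis (Σ ratio = 4, N = 847):
  wild-type winged: 847 × 3/4 = 635.25
  vestigial-winged: 847 × 1/4 = 211.75

635.25, 211.75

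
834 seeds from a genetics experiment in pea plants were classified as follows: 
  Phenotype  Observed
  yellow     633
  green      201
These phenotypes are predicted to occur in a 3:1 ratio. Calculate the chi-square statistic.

0.360

Expected counts for N = 834 under a 3:1 ratio (total parts = 4):
  yellow: 834 × 3/4 = 625.5
  green: 834 × 1/4 = 208.5
χ² = Σ (O − E)² / E
  yellow: (633 − 625.5)² / 625.5 = 0.0899
  green: (201 − 208.5)² / 208.5 = 0.2698
χ² = 0.0899 + 0.2698 = 0.3597 ≈ 0.360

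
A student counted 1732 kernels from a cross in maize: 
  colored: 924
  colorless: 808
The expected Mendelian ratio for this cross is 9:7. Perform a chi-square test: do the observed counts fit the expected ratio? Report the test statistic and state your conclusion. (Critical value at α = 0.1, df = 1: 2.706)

5.924; not consistent

Expected counts for N = 1732 under a 9:7 ratio (total parts = 16):
  colored: 1732 × 9/16 = 974.25
  colorless: 1732 × 7/16 = 757.75
χ² = Σ (O − E)² / E
  colored: (924 − 974.25)² / 974.25 = 2.5918
  colorless: (808 − 757.75)² / 757.75 = 3.3323
χ² = 2.5918 + 3.3323 = 5.9241 ≈ 5.924
Degrees of freedom = 2 − 1 = 1; critical value at α = 0.1 is 2.706.
Since 5.924 > 2.706, we reject the null hypothesis — the data do not fit the 9:7 ratio.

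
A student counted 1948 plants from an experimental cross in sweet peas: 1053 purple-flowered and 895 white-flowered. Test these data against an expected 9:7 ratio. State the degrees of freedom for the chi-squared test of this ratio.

1

A goodness-of-fit test with 2 phenotype classes has df = 2 − 1 = 1.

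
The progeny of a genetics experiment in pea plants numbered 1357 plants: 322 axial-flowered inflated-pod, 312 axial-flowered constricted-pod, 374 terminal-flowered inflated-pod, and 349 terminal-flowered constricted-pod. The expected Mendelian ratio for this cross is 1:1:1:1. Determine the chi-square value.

The 1:1:1:1 ratio has 4 parts, so with N = 1357 the expected counts are:
  axial-flowered inflated-pod: 1357 × 1/4 = 339.25
  axial-flowered constricted-pod: 1357 × 1/4 = 339.25
  terminal-flowered inflated-pod: 1357 × 1/4 = 339.25
  terminal-flowered constricted-pod: 1357 × 1/4 = 339.25
χ² = Σ (O − E)² / E
  axial-flowered inflated-pod: (322 − 339.25)² / 339.25 = 0.8771
  axial-flowered constricted-pod: (312 − 339.25)² / 339.25 = 2.1888
  terminal-flowered inflated-pod: (374 − 339.25)² / 339.25 = 3.5595
  terminal-flowered constricted-pod: (349 − 339.25)² / 339.25 = 0.2802
χ² = 0.8771 + 2.1888 + 3.5595 + 0.2802 = 6.9056 ≈ 6.906

6.906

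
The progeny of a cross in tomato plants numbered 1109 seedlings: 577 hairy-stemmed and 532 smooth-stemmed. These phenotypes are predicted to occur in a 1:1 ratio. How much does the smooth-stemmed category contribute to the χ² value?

Under the 1:1 hypothesis (Σ ratio = 2, N = 1109):
  hairy-stemmed: 1109 × 1/2 = 554.5
  smooth-stemmed: 1109 × 1/2 = 554.5
Contribution of smooth-stemmed: (532 − 554.5)² / 554.5 = 0.9130

0.913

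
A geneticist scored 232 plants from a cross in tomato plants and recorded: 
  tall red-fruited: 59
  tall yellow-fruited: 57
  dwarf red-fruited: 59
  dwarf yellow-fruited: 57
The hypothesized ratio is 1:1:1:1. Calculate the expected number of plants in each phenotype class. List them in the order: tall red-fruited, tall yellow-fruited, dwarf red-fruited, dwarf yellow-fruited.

58, 58, 58, 58

Expected counts for N = 232 under a 1:1:1:1 ratio (total parts = 4):
  tall red-fruited: 232 × 1/4 = 58
  tall yellow-fruited: 232 × 1/4 = 58
  dwarf red-fruited: 232 × 1/4 = 58
  dwarf yellow-fruited: 232 × 1/4 = 58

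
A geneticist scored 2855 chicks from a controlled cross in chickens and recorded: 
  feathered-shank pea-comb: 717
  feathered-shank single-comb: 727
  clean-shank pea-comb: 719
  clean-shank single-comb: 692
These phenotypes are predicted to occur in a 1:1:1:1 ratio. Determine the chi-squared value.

0.962

The 1:1:1:1 ratio has 4 parts, so with N = 2855 the expected counts are:
  feathered-shank pea-comb: 2855 × 1/4 = 713.75
  feathered-shank single-comb: 2855 × 1/4 = 713.75
  clean-shank pea-comb: 2855 × 1/4 = 713.75
  clean-shank single-comb: 2855 × 1/4 = 713.75
χ² = Σ (O − E)² / E
  feathered-shank pea-comb: (717 − 713.75)² / 713.75 = 0.0148
  feathered-shank single-comb: (727 − 713.75)² / 713.75 = 0.2460
  clean-shank pea-comb: (719 − 713.75)² / 713.75 = 0.0386
  clean-shank single-comb: (692 − 713.75)² / 713.75 = 0.6628
χ² = 0.0148 + 0.2460 + 0.0386 + 0.6628 = 0.9622 ≈ 0.962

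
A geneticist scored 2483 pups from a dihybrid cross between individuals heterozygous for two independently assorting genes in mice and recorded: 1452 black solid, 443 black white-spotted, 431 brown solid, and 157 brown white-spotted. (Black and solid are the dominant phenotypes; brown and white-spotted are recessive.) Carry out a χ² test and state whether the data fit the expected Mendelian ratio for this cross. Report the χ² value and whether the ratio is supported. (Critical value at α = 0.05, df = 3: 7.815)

A dihybrid F₂ with independent assortment and complete dominance at both loci gives a 9:3:3:1 phenotypic ratio.
Expected counts for N = 2483 under a 9:3:3:1 ratio (total parts = 16):
  black solid: 2483 × 9/16 = 1396.6875
  black white-spotted: 2483 × 3/16 = 465.5625
  brown solid: 2483 × 3/16 = 465.5625
  brown white-spotted: 2483 × 1/16 = 155.1875
χ² = Σ (O − E)² / E
  black solid: (1452 − 1396.6875)² / 1396.6875 = 2.1905
  black white-spotted: (443 − 465.5625)² / 465.5625 = 1.0934
  brown solid: (431 − 465.5625)² / 465.5625 = 2.5659
  brown white-spotted: (157 − 155.1875)² / 155.1875 = 0.0212
χ² = 2.1905 + 1.0934 + 2.5659 + 0.0212 = 5.871
Degrees of freedom = 4 − 1 = 3; critical value at α = 0.05 is 7.815.
Since 5.871 < 7.815, we fail to reject the null hypothesis — the data are consistent with the 9:3:3:1 ratio.

5.871; consistent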